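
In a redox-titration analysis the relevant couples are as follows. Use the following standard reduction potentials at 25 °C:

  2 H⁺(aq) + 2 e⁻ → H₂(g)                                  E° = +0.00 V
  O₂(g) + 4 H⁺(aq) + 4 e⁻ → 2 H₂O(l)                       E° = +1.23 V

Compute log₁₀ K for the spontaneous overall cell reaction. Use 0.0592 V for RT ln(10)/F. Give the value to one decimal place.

83.1

Cathode: O₂/H₂O; anode: H⁺/H₂. E°cell = +1.23 V, n = 4.
log K = nE°cell / 0.0592 = (4)(+1.23) / 0.0592 = 83.1.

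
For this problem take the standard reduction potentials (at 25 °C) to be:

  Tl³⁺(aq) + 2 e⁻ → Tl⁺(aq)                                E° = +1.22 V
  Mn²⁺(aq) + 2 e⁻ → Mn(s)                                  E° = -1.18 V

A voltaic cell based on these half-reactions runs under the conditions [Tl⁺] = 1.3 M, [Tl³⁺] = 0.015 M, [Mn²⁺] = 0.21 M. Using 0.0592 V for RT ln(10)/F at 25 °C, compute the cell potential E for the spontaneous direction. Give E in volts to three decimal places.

+2.363 V

Tl³⁺/Tl⁺ is the cathode (higher E°), Mn²⁺/Mn the anode: E°cell = +1.22 − (-1.18) = +2.40 V, n = 2.
Overall: Tl³⁺(aq) + Mn(s) → Tl⁺(aq) + Mn²⁺(aq)
Q = [Tl⁺]·[Mn²⁺] / ([Tl³⁺]); log Q = 1.260.
E = E° − (0.0592/n) log Q = +2.40 − (0.0592/2)(1.260) = +2.363 V.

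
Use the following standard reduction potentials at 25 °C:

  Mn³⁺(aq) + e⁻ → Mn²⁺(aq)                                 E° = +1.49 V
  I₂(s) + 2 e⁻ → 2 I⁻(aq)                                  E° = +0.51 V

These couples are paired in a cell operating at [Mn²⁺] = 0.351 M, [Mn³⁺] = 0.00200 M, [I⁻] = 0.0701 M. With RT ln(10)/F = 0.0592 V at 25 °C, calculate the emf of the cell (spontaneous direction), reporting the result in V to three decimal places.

+0.779 V

Mn³⁺/Mn²⁺ is the cathode (higher E°), I₂/I⁻ the anode: E°cell = +1.49 − (+0.51) = +0.98 V, n = 2.
Overall: 2 Mn³⁺(aq) + 2 I⁻(aq) → 2 Mn²⁺(aq) + I₂(s)
Q = [Mn²⁺]^2 / ([Mn³⁺]^2·[I⁻]^2); log Q = 6.797.
E = E° − (0.0592/n) log Q = +0.98 − (0.0592/2)(6.797) = +0.779 V.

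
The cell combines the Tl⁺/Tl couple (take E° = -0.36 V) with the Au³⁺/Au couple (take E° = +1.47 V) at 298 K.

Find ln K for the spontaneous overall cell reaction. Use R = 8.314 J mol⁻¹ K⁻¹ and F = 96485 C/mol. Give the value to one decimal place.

213.8

Cathode: Au³⁺/Au; anode: Tl⁺/Tl. E°cell = (+1.47) − (-0.36) = +1.83 V, with n = 3.
ΔG° = −nFE° = −RT ln K, so ln K = nFE°/(RT) = (3)(96485)(+1.83) / ((8.314)(298)) = 213.799.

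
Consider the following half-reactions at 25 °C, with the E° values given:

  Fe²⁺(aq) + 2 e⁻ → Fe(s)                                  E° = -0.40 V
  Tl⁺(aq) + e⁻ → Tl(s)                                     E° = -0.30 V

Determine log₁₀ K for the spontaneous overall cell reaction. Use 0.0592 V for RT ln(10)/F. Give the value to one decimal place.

Cathode: Tl⁺/Tl; anode: Fe²⁺/Fe. E°cell = +0.10 V, n = 2.
log K = nE°cell / 0.0592 = (2)(+0.10) / 0.0592 = 3.4.

3.4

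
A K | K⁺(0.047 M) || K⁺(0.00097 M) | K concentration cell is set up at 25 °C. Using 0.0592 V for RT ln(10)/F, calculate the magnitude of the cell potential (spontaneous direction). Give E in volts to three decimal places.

+0.100 V

For a concentration cell E°cell = 0. The 0.047 M side is the cathode (reduction is favoured where [K⁺] is higher).
With n = 1, E = −(0.0592/1) log([K⁺]ₐₙ/[K⁺]꜀ₐₜ) = −(0.0592/1) log(0.00097/0.047) = −(0.0592/1)(-1.685) = +0.100 V.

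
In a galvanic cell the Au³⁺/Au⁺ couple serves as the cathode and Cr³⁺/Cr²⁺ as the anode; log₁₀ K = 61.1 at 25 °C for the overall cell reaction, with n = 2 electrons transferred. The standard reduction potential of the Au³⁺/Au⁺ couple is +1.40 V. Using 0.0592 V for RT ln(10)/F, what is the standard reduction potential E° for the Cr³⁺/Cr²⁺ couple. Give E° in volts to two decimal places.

-0.41 V

E°cell = (0.0592/n)·log K = (0.0592/2)(61.1) = +1.809 V.
Since Au³⁺/Au⁺ is the cathode and Cr³⁺/Cr²⁺ the anode, E°cell = E°(Au³⁺/Au⁺) − E°(Cr³⁺/Cr²⁺).
So E°(Cr³⁺/Cr²⁺) = E°(Au³⁺/Au⁺) − E°cell = (+1.40) − (+1.809) = -0.41 V.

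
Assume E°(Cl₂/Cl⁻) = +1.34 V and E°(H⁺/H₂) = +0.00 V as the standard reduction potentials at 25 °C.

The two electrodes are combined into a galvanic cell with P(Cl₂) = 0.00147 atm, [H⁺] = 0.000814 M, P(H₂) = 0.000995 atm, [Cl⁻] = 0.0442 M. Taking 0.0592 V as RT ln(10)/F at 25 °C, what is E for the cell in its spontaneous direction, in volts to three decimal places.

Cl₂/Cl⁻ is the cathode (higher E°), H⁺/H₂ the anode: E°cell = +1.34 − (+0.00) = +1.34 V, n = 2.
Overall: Cl₂(g) + H₂(g) → 2 Cl⁻(aq) + 2 H⁺(aq)
Q = [Cl⁻]^2·[H⁺]^2 / (P(Cl₂)·P(H₂)); log Q = -3.053.
E = E° − (0.0592/n) log Q = +1.34 − (0.0592/2)(-3.053) = +1.430 V.

+1.430 V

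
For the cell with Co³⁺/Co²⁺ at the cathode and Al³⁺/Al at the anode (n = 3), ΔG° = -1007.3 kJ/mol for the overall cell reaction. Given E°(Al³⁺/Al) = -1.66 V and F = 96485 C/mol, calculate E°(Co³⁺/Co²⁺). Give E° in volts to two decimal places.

E°cell = −ΔG°/(nF) = −(-1007.3×10³)/((3)(96485)) = +3.480 V.
Since Co³⁺/Co²⁺ is the cathode and Al³⁺/Al the anode, E°cell = E°(Co³⁺/Co²⁺) − E°(Al³⁺/Al).
So E°(Co³⁺/Co²⁺) = E°cell + E°(Al³⁺/Al) = +3.480 + (-1.66) = +1.82 V.

+1.82 V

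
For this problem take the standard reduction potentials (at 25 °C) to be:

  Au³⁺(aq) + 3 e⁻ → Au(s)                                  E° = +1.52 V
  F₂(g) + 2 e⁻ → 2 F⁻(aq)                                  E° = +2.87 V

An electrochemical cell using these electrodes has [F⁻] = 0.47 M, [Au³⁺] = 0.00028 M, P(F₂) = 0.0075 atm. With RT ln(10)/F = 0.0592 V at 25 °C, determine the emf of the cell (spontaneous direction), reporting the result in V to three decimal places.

+1.377 V

F₂/F⁻ is the cathode (higher E°), Au³⁺/Au the anode: E°cell = +2.87 − (+1.52) = +1.35 V, n = 6.
Overall: 3 F₂(g) + 2 Au(s) → 6 F⁻(aq) + 2 Au³⁺(aq)
Q = [F⁻]^6·[Au³⁺]^2 / (P(F₂)^3); log Q = -2.698.
E = E° − (0.0592/n) log Q = +1.35 − (0.0592/6)(-2.698) = +1.377 V.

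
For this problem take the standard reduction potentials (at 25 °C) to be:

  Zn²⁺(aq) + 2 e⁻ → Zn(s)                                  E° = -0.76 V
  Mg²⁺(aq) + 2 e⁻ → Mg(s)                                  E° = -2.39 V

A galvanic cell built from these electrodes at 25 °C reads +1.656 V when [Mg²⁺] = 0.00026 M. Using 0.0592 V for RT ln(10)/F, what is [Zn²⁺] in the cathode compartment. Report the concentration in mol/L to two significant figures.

0.0020 M

Zn²⁺/Zn is the cathode, Mg²⁺/Mg the anode: E°cell = +1.63 V, n = 2.
Overall reaction: Zn²⁺(aq) + Mg(s) → Zn(s) + Mg²⁺(aq); Q = [Mg²⁺]^1/[Zn²⁺]^1.
From E = E° − (0.0592/n) log Q: log Q = (E° − E)·n/0.0592 = (+1.63 − (+1.656))·2/0.0592 = -0.8784.
So 1·log[Zn²⁺] = 1·log(0.00026) − log Q = -3.5850 − (-0.8784) = -2.7066; [Zn²⁺] = 10^(-2.7066) ≈ 0.0020 M.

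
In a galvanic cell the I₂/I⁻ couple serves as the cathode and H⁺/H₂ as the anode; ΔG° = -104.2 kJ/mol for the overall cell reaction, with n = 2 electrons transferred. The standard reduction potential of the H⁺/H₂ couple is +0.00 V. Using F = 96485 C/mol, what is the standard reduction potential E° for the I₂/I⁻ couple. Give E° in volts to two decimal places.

+0.54 V

E°cell = −ΔG°/(nF) = −(-104.2×10³)/((2)(96485)) = +0.540 V.
Since I₂/I⁻ is the cathode and H⁺/H₂ the anode, E°cell = E°(I₂/I⁻) − E°(H⁺/H₂).
So E°(I₂/I⁻) = E°cell + E°(H⁺/H₂) = +0.540 + (+0.00) = +0.54 V.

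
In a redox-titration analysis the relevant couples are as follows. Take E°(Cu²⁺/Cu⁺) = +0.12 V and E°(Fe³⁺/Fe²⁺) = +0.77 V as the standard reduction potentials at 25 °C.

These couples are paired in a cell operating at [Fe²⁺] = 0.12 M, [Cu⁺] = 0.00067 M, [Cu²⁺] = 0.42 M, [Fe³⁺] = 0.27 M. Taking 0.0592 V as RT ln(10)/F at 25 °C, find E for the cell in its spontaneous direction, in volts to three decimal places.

+0.505 V

Fe³⁺/Fe²⁺ is the cathode (higher E°), Cu²⁺/Cu⁺ the anode: E°cell = +0.77 − (+0.12) = +0.65 V, n = 1.
Overall: Fe³⁺(aq) + Cu⁺(aq) → Fe²⁺(aq) + Cu²⁺(aq)
Q = [Fe²⁺]·[Cu²⁺] / ([Fe³⁺]·[Cu⁺]); log Q = 2.445.
E = E° − (0.0592/n) log Q = +0.65 − (0.0592/1)(2.445) = +0.505 V.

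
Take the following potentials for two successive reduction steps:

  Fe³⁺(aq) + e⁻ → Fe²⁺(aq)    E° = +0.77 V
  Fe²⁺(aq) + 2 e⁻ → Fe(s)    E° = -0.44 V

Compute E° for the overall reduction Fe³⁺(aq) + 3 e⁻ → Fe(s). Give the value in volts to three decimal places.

-0.037 V

Since ΔG° = −nFE° is additive over sequential reductions, n₃E°₃ = n₁E°₁ + n₂E°₂.
E°₃ = (1×+0.77 + 2×-0.44) / 3 = (-0.110) / 3 = -0.037 V.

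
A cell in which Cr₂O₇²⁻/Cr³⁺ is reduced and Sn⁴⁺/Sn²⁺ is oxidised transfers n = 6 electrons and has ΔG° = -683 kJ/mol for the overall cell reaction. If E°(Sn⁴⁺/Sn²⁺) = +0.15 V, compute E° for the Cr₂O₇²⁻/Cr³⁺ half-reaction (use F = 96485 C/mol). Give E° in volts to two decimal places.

+1.33 V

E°cell = −ΔG°/(nF) = −(-683×10³)/((6)(96485)) = +1.180 V.
Since Cr₂O₇²⁻/Cr³⁺ is the cathode and Sn⁴⁺/Sn²⁺ the anode, E°cell = E°(Cr₂O₇²⁻/Cr³⁺) − E°(Sn⁴⁺/Sn²⁺).
So E°(Cr₂O₇²⁻/Cr³⁺) = E°cell + E°(Sn⁴⁺/Sn²⁺) = +1.180 + (+0.15) = +1.33 V.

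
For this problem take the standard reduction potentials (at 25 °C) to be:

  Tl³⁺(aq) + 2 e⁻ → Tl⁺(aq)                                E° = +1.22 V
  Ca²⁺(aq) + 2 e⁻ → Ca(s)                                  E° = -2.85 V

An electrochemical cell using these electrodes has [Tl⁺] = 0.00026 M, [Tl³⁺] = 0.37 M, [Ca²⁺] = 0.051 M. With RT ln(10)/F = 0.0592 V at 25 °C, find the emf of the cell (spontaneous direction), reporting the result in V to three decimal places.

Tl³⁺/Tl⁺ is the cathode (higher E°), Ca²⁺/Ca the anode: E°cell = +1.22 − (-2.85) = +4.07 V, n = 2.
Overall: Tl³⁺(aq) + Ca(s) → Tl⁺(aq) + Ca²⁺(aq)
Q = [Tl⁺]·[Ca²⁺] / ([Tl³⁺]); log Q = -4.446.
E = E° − (0.0592/n) log Q = +4.07 − (0.0592/2)(-4.446) = +4.202 V.

+4.202 V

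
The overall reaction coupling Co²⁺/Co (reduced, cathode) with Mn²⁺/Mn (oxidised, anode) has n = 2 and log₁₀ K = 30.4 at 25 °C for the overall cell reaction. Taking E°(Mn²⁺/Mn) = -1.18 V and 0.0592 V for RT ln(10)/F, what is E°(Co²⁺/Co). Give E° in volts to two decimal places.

E°cell = (0.0592/n)·log K = (0.0592/2)(30.4) = +0.900 V.
Since Co²⁺/Co is the cathode and Mn²⁺/Mn the anode, E°cell = E°(Co²⁺/Co) − E°(Mn²⁺/Mn).
So E°(Co²⁺/Co) = E°cell + E°(Mn²⁺/Mn) = +0.900 + (-1.18) = -0.28 V.

-0.28 V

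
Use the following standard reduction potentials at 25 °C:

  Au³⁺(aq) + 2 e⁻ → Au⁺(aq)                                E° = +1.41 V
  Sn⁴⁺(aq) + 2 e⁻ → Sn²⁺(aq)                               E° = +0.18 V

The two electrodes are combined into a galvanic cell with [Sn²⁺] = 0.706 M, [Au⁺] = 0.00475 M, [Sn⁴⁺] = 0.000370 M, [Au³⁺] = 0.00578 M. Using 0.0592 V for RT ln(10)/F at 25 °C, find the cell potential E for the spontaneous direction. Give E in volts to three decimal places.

Au³⁺/Au⁺ is the cathode (higher E°), Sn⁴⁺/Sn²⁺ the anode: E°cell = +1.41 − (+0.18) = +1.23 V, n = 2.
Overall: Au³⁺(aq) + Sn²⁺(aq) → Au⁺(aq) + Sn⁴⁺(aq)
Q = [Au⁺]·[Sn⁴⁺] / ([Au³⁺]·[Sn²⁺]); log Q = -3.366.
E = E° − (0.0592/n) log Q = +1.23 − (0.0592/2)(-3.366) = +1.330 V.

+1.330 V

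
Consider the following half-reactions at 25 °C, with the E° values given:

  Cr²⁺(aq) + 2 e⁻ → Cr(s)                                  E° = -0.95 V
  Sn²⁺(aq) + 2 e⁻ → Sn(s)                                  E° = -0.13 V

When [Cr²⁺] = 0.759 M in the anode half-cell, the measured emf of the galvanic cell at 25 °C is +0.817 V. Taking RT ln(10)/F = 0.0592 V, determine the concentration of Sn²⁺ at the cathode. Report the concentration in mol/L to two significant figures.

Sn²⁺/Sn is the cathode, Cr²⁺/Cr the anode: E°cell = +0.82 V, n = 2.
Overall reaction: Sn²⁺(aq) + Cr(s) → Sn(s) + Cr²⁺(aq); Q = [Cr²⁺]^1/[Sn²⁺]^1.
From E = E° − (0.0592/n) log Q: log Q = (E° − E)·n/0.0592 = (+0.82 − (+0.817))·2/0.0592 = 0.1014.
So 1·log[Sn²⁺] = 1·log(0.759) − log Q = -0.1198 − (0.1014) = -0.2212; [Sn²⁺] = 10^(-0.2212) ≈ 0.60 M.

0.60 M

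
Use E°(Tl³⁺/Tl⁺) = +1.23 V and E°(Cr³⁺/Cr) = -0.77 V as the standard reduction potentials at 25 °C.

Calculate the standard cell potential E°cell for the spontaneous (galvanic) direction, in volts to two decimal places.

The Tl³⁺/Tl⁺ couple has the higher reduction potential, so it is the cathode; Cr³⁺/Cr is oxidised at the anode.
E°cell = E°(cathode) − E°(anode) = (+1.23) − (-0.77) = +2.00 V.
Since E°cell > 0, the reaction is spontaneous under standard conditions.

+2.00 V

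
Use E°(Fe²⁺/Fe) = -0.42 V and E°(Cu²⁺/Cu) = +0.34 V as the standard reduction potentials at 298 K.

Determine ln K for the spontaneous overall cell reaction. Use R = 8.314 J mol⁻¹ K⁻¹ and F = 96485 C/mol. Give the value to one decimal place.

Cathode: Cu²⁺/Cu; anode: Fe²⁺/Fe. E°cell = (+0.34) − (-0.42) = +0.76 V, with n = 2.
ΔG° = −nFE° = −RT ln K, so ln K = nFE°/(RT) = (2)(96485)(+0.76) / ((8.314)(298)) = 59.194.

59.2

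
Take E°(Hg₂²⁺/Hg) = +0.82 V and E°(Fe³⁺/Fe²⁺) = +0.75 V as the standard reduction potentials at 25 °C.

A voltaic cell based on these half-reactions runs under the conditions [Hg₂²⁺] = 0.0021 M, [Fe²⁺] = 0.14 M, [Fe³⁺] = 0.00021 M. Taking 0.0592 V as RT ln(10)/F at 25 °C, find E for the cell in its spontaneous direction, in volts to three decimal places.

Hg₂²⁺/Hg is the cathode (higher E°), Fe³⁺/Fe²⁺ the anode: E°cell = +0.82 − (+0.75) = +0.07 V, n = 2.
Overall: Hg₂²⁺(aq) + 2 Fe²⁺(aq) → 2 Hg(l) + 2 Fe³⁺(aq)
Q = [Fe³⁺]^2 / ([Hg₂²⁺]·[Fe²⁺]^2); log Q = -2.970.
E = E° − (0.0592/n) log Q = +0.07 − (0.0592/2)(-2.970) = +0.158 V.

+0.158 V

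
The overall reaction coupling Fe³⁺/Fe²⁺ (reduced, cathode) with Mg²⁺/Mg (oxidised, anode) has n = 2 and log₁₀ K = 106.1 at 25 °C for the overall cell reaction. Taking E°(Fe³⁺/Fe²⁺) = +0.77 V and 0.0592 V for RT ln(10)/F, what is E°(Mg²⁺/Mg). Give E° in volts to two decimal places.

-2.37 V

E°cell = (0.0592/n)·log K = (0.0592/2)(106.1) = +3.141 V.
Since Fe³⁺/Fe²⁺ is the cathode and Mg²⁺/Mg the anode, E°cell = E°(Fe³⁺/Fe²⁺) − E°(Mg²⁺/Mg).
So E°(Mg²⁺/Mg) = E°(Fe³⁺/Fe²⁺) − E°cell = (+0.77) − (+3.141) = -2.37 V.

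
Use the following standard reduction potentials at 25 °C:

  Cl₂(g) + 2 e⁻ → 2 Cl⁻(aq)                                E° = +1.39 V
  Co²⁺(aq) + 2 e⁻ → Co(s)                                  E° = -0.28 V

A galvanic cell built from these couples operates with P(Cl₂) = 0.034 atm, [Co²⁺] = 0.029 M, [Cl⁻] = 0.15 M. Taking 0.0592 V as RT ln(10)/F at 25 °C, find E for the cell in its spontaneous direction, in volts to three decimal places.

+1.721 V

Cl₂/Cl⁻ is the cathode (higher E°), Co²⁺/Co the anode: E°cell = +1.39 − (-0.28) = +1.67 V, n = 2.
Overall: Cl₂(g) + Co(s) → 2 Cl⁻(aq) + Co²⁺(aq)
Q = [Cl⁻]^2·[Co²⁺] / (P(Cl₂)); log Q = -1.717.
E = E° − (0.0592/n) log Q = +1.67 − (0.0592/2)(-1.717) = +1.721 V.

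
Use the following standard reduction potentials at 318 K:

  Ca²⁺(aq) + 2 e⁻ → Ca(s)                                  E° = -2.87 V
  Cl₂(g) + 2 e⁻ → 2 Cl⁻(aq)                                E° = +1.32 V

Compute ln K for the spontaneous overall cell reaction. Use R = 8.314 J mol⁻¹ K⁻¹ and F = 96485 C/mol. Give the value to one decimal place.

305.8

Cathode: Cl₂/Cl⁻; anode: Ca²⁺/Ca. E°cell = (+1.32) − (-2.87) = +4.19 V, with n = 2.
ΔG° = −nFE° = −RT ln K, so ln K = nFE°/(RT) = (2)(96485)(+4.19) / ((8.314)(318)) = 305.821.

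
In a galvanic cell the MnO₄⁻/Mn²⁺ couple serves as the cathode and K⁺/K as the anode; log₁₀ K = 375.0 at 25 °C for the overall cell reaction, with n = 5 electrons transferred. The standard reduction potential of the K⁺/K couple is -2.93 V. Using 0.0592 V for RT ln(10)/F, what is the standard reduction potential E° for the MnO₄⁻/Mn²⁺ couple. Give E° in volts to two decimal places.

+1.51 V

E°cell = (0.0592/n)·log K = (0.0592/5)(375.0) = +4.440 V.
Since MnO₄⁻/Mn²⁺ is the cathode and K⁺/K the anode, E°cell = E°(MnO₄⁻/Mn²⁺) − E°(K⁺/K).
So E°(MnO₄⁻/Mn²⁺) = E°cell + E°(K⁺/K) = +4.440 + (-2.93) = +1.51 V.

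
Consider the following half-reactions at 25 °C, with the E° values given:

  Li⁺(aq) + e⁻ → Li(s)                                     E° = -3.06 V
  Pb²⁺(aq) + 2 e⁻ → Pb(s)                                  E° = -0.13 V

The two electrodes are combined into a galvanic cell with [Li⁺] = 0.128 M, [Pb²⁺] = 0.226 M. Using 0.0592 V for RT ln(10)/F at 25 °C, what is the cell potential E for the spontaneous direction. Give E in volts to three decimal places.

Pb²⁺/Pb is the cathode (higher E°), Li⁺/Li the anode: E°cell = -0.13 − (-3.06) = +2.93 V, n = 2.
Overall: Pb²⁺(aq) + 2 Li(s) → Pb(s) + 2 Li⁺(aq)
Q = [Li⁺]^2 / ([Pb²⁺]); log Q = -1.140.
E = E° − (0.0592/n) log Q = +2.93 − (0.0592/2)(-1.140) = +2.964 V.

+2.964 V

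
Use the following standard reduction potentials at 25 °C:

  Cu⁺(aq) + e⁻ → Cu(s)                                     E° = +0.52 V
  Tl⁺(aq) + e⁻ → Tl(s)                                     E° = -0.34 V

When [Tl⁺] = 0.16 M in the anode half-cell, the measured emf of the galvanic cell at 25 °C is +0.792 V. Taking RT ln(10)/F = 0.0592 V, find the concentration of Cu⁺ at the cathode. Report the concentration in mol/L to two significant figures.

0.011 M

Cu⁺/Cu is the cathode, Tl⁺/Tl the anode: E°cell = +0.86 V, n = 1.
Overall reaction: Cu⁺(aq) + Tl(s) → Cu(s) + Tl⁺(aq); Q = [Tl⁺]^1/[Cu⁺]^1.
From E = E° − (0.0592/n) log Q: log Q = (E° − E)·n/0.0592 = (+0.86 − (+0.792))·1/0.0592 = 1.1486.
So 1·log[Cu⁺] = 1·log(0.16) − log Q = -0.7959 − (1.1486) = -1.9445; [Cu⁺] = 10^(-1.9445) ≈ 0.011 M.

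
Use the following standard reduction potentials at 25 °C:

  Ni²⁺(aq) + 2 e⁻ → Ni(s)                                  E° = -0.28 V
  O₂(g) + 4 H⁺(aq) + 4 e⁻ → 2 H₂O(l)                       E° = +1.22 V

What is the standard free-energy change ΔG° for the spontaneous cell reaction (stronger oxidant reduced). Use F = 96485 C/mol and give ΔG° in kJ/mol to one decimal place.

O₂/H₂O (E° = +1.22 V) is the cathode; Ni²⁺/Ni (E° = -0.28 V) is the anode, so E°cell = +1.50 V.
Balancing electrons gives n = 4 (lcm of 4 and 2).
ΔG° = −nFE° = −(4)(96485)(+1.50) = -578,910 J = -578.9 kJ/mol.

-578.9 kJ/mol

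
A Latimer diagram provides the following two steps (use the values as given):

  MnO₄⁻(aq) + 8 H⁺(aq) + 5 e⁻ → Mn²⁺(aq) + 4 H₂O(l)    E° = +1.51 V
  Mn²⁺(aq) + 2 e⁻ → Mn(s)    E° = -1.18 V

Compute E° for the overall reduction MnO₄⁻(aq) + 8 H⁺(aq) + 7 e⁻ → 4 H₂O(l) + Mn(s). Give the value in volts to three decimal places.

Since ΔG° = −nFE° is additive over sequential reductions, n₃E°₃ = n₁E°₁ + n₂E°₂.
E°₃ = (5×+1.51 + 2×-1.18) / 7 = (+5.190) / 7 = +0.741 V.
E° values themselves are not directly additive — weighting by electron count is essential.

+0.741 V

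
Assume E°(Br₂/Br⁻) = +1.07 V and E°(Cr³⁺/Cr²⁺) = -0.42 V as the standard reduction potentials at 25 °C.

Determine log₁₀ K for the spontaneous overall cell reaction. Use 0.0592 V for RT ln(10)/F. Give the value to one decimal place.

Cathode: Br₂/Br⁻; anode: Cr³⁺/Cr²⁺. E°cell = +1.49 V, n = 2.
log K = nE°cell / 0.0592 = (2)(+1.49) / 0.0592 = 50.3.

50.3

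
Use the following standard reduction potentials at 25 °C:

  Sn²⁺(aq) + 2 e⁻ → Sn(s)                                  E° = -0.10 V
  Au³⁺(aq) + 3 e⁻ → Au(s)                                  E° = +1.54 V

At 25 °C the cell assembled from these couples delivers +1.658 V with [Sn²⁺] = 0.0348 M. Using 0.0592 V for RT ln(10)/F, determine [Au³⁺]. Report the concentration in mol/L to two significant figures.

0.053 M

Au³⁺/Au is the cathode, Sn²⁺/Sn the anode: E°cell = +1.64 V, n = 6.
Overall reaction: 2 Au³⁺(aq) + 3 Sn(s) → 2 Au(s) + 3 Sn²⁺(aq); Q = [Sn²⁺]^3/[Au³⁺]^2.
From E = E° − (0.0592/n) log Q: log Q = (E° − E)·n/0.0592 = (+1.64 − (+1.658))·6/0.0592 = -1.8243.
So 2·log[Au³⁺] = 3·log(0.0348) − log Q = -4.3753 − (-1.8243) = -2.5510; log[Au³⁺] = -2.5510 / 2 = -1.2755; [Au³⁺] = 10^(-1.2755) ≈ 0.053 M.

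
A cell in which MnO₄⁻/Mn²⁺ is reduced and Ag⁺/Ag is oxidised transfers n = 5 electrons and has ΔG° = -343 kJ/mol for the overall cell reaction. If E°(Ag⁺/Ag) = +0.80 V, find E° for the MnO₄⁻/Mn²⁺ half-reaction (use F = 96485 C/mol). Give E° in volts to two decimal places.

E°cell = −ΔG°/(nF) = −(-343×10³)/((5)(96485)) = +0.711 V.
Since MnO₄⁻/Mn²⁺ is the cathode and Ag⁺/Ag the anode, E°cell = E°(MnO₄⁻/Mn²⁺) − E°(Ag⁺/Ag).
So E°(MnO₄⁻/Mn²⁺) = E°cell + E°(Ag⁺/Ag) = +0.711 + (+0.80) = +1.51 V.

+1.51 V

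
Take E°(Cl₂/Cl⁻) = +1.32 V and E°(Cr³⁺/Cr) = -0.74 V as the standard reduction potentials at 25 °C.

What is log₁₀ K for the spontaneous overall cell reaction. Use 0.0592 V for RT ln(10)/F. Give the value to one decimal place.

Cathode: Cl₂/Cl⁻; anode: Cr³⁺/Cr. E°cell = +2.06 V, n = 6.
log K = nE°cell / 0.0592 = (6)(+2.06) / 0.0592 = 208.8.

208.8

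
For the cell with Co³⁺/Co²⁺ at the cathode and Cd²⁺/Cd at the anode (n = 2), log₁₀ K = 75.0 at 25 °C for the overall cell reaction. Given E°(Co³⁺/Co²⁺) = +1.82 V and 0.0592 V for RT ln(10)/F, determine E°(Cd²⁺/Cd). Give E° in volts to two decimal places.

-0.40 V

E°cell = (0.0592/n)·log K = (0.0592/2)(75.0) = +2.220 V.
Since Co³⁺/Co²⁺ is the cathode and Cd²⁺/Cd the anode, E°cell = E°(Co³⁺/Co²⁺) − E°(Cd²⁺/Cd).
So E°(Cd²⁺/Cd) = E°(Co³⁺/Co²⁺) − E°cell = (+1.82) − (+2.220) = -0.40 V.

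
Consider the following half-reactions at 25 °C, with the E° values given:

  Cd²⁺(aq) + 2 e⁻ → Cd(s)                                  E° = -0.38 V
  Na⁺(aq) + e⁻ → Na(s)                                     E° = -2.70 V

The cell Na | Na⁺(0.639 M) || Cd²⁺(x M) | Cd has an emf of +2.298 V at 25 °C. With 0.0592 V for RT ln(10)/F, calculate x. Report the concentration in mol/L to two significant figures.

Cd²⁺/Cd is the cathode, Na⁺/Na the anode: E°cell = +2.32 V, n = 2.
Overall reaction: Cd²⁺(aq) + 2 Na(s) → Cd(s) + 2 Na⁺(aq); Q = [Na⁺]^2/[Cd²⁺]^1.
From E = E° − (0.0592/n) log Q: log Q = (E° − E)·n/0.0592 = (+2.32 − (+2.298))·2/0.0592 = 0.7432.
So 1·log[Cd²⁺] = 2·log(0.639) − log Q = -0.3890 − (0.7432) = -1.1322; [Cd²⁺] = 10^(-1.1322) ≈ 0.074 M.

0.074 M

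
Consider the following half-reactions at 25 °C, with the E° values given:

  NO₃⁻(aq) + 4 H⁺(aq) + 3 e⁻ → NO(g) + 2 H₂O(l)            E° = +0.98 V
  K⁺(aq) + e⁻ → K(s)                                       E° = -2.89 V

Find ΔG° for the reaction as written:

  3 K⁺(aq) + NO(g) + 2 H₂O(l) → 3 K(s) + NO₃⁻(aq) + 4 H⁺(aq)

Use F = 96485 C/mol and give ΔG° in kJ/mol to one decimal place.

+1120.2 kJ/mol

As written, K⁺/K is reduced (cathode) and NO₃⁻/NO is oxidised (anode), so E°cell = (-2.89) − (+0.98) = -3.87 V.
Balancing electrons gives n = 3.
ΔG° = −nFE° = −(3)(96485)(-3.87) = 1,120,191 J = +1120.2 kJ/mol.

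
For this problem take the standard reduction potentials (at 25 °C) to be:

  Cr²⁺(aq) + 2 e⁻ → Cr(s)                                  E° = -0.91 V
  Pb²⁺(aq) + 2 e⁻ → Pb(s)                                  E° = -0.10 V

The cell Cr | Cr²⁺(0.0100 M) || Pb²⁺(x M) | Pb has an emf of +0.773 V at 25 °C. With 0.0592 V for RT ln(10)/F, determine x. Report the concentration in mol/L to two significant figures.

Pb²⁺/Pb is the cathode, Cr²⁺/Cr the anode: E°cell = +0.81 V, n = 2.
Overall reaction: Pb²⁺(aq) + Cr(s) → Pb(s) + Cr²⁺(aq); Q = [Cr²⁺]^1/[Pb²⁺]^1.
From E = E° − (0.0592/n) log Q: log Q = (E° − E)·n/0.0592 = (+0.81 − (+0.773))·2/0.0592 = 1.2500.
So 1·log[Pb²⁺] = 1·log(0.01) − log Q = -2.0000 − (1.2500) = -3.2500; [Pb²⁺] = 10^(-3.2500) ≈ 0.00056 M.

0.00056 M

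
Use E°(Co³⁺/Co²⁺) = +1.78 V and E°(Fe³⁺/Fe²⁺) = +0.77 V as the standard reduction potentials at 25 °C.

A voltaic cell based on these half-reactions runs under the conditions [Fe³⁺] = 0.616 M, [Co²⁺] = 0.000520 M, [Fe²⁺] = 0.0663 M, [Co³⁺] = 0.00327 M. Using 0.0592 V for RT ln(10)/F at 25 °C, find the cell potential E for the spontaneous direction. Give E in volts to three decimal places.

+1.000 V

Co³⁺/Co²⁺ is the cathode (higher E°), Fe³⁺/Fe²⁺ the anode: E°cell = +1.78 − (+0.77) = +1.01 V, n = 1.
Overall: Co³⁺(aq) + Fe²⁺(aq) → Co²⁺(aq) + Fe³⁺(aq)
Q = [Co²⁺]·[Fe³⁺] / ([Co³⁺]·[Fe²⁺]); log Q = 0.170.
E = E° − (0.0592/n) log Q = +1.01 − (0.0592/1)(0.170) = +1.000 V.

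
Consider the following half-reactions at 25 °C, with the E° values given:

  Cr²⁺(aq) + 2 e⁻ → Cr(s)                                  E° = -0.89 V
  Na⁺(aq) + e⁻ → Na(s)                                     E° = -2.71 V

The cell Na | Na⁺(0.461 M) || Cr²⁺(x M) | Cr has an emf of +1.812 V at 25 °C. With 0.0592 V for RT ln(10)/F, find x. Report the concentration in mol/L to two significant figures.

Cr²⁺/Cr is the cathode, Na⁺/Na the anode: E°cell = +1.82 V, n = 2.
Overall reaction: Cr²⁺(aq) + 2 Na(s) → Cr(s) + 2 Na⁺(aq); Q = [Na⁺]^2/[Cr²⁺]^1.
From E = E° − (0.0592/n) log Q: log Q = (E° − E)·n/0.0592 = (+1.82 − (+1.812))·2/0.0592 = 0.2703.
So 1·log[Cr²⁺] = 2·log(0.461) − log Q = -0.6726 − (0.2703) = -0.9429; [Cr²⁺] = 10^(-0.9429) ≈ 0.11 M.

0.11 M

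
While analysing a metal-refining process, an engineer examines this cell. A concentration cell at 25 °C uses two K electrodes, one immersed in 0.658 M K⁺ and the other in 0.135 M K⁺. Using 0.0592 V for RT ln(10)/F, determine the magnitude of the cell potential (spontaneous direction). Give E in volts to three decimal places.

For a concentration cell E°cell = 0. The 0.658 M side is the cathode (reduction is favoured where [K⁺] is higher).
With n = 1, E = −(0.0592/1) log([K⁺]ₐₙ/[K⁺]꜀ₐₜ) = −(0.0592/1) log(0.135/0.658) = −(0.0592/1)(-0.688) = +0.041 V.

+0.041 V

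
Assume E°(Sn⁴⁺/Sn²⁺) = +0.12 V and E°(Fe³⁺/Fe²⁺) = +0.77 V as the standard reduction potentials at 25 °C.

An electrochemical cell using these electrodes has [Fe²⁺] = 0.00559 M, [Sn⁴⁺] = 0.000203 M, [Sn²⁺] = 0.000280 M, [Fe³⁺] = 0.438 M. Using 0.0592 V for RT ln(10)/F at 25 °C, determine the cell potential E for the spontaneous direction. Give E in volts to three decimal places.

+0.766 V

Fe³⁺/Fe²⁺ is the cathode (higher E°), Sn⁴⁺/Sn²⁺ the anode: E°cell = +0.77 − (+0.12) = +0.65 V, n = 2.
Overall: 2 Fe³⁺(aq) + Sn²⁺(aq) → 2 Fe²⁺(aq) + Sn⁴⁺(aq)
Q = [Fe²⁺]^2·[Sn⁴⁺] / ([Fe³⁺]^2·[Sn²⁺]); log Q = -3.928.
E = E° − (0.0592/n) log Q = +0.65 − (0.0592/2)(-3.928) = +0.766 V.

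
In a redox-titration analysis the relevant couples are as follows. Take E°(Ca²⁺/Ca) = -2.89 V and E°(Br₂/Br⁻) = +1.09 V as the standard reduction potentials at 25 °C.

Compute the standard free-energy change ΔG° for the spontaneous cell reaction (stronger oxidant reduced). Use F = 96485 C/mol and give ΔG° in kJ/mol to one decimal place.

Br₂/Br⁻ (E° = +1.09 V) is the cathode; Ca²⁺/Ca (E° = -2.89 V) is the anode, so E°cell = +3.98 V.
Balancing electrons gives n = 2 (lcm of 2 and 2).
ΔG° = −nFE° = −(2)(96485)(+3.98) = -768,021 J = -768.0 kJ/mol.

-768.0 kJ/mol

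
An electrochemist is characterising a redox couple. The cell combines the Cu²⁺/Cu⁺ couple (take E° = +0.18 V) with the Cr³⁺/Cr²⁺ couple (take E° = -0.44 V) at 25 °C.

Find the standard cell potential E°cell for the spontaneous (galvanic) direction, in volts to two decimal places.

The Cu²⁺/Cu⁺ couple has the higher reduction potential, so it is the cathode; Cr³⁺/Cr²⁺ is oxidised at the anode.
E°cell = E°(cathode) − E°(anode) = (+0.18) − (-0.44) = +0.62 V.
Since E°cell > 0, the reaction is spontaneous under standard conditions.

+0.62 V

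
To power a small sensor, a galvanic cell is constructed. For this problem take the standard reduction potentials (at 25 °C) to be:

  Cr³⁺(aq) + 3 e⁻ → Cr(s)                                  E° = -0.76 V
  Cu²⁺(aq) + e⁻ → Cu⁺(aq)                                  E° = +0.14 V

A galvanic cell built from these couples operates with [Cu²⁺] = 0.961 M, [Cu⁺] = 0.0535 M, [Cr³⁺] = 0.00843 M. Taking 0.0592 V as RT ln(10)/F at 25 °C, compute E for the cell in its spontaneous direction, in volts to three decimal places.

Cu²⁺/Cu⁺ is the cathode (higher E°), Cr³⁺/Cr the anode: E°cell = +0.14 − (-0.76) = +0.90 V, n = 3.
Overall: 3 Cu²⁺(aq) + Cr(s) → 3 Cu⁺(aq) + Cr³⁺(aq)
Q = [Cu⁺]^3·[Cr³⁺] / ([Cu²⁺]^3); log Q = -5.837.
E = E° − (0.0592/n) log Q = +0.90 − (0.0592/3)(-5.837) = +1.015 V.

+1.015 V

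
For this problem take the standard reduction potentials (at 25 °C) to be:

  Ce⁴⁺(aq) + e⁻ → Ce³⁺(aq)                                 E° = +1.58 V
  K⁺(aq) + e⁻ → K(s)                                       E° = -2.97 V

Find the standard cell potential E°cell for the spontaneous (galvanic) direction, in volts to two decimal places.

The Ce⁴⁺/Ce³⁺ couple has the higher reduction potential, so it is the cathode; K⁺/K is oxidised at the anode.
E°cell = E°(cathode) − E°(anode) = (+1.58) − (-2.97) = +4.55 V.
Since E°cell > 0, the reaction is spontaneous under standard conditions.

+4.55 V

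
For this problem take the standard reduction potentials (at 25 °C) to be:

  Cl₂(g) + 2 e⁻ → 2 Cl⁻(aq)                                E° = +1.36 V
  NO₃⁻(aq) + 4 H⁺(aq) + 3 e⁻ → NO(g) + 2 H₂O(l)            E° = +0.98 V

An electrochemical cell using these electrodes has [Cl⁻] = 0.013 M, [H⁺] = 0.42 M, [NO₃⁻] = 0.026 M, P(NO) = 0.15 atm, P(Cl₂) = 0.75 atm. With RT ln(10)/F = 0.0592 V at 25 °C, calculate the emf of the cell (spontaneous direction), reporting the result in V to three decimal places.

+0.533 V

Cl₂/Cl⁻ is the cathode (higher E°), NO₃⁻/NO the anode: E°cell = +1.36 − (+0.98) = +0.38 V, n = 6.
Overall: 3 Cl₂(g) + 2 NO(g) + 4 H₂O(l) → 6 Cl⁻(aq) + 2 NO₃⁻(aq) + 8 H⁺(aq)
Q = [Cl⁻]^6·[NO₃⁻]^2·[H⁺]^8 / (P(Cl₂)^3·P(NO)^2); log Q = -15.478.
E = E° − (0.0592/n) log Q = +0.38 − (0.0592/6)(-15.478) = +0.533 V.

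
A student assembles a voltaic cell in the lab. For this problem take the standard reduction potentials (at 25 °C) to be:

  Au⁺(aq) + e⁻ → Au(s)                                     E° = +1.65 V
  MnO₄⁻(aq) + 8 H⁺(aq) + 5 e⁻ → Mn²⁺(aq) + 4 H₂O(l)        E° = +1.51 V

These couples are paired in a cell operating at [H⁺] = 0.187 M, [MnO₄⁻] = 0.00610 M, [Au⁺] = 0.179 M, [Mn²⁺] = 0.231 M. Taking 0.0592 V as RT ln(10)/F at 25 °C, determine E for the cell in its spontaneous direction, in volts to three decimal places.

+0.183 V

Au⁺/Au is the cathode (higher E°), MnO₄⁻/Mn²⁺ the anode: E°cell = +1.65 − (+1.51) = +0.14 V, n = 5.
Overall: 5 Au⁺(aq) + Mn²⁺(aq) + 4 H₂O(l) → 5 Au(s) + MnO₄⁻(aq) + 8 H⁺(aq)
Q = [MnO₄⁻]·[H⁺]^8 / ([Au⁺]^5·[Mn²⁺]); log Q = -3.668.
E = E° − (0.0592/n) log Q = +0.14 − (0.0592/5)(-3.668) = +0.183 V.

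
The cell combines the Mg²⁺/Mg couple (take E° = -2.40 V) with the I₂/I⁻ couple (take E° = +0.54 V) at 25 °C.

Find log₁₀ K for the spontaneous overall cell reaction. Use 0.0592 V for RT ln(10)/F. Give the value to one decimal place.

99.3

Cathode: I₂/I⁻; anode: Mg²⁺/Mg. E°cell = +2.94 V, n = 2.
log K = nE°cell / 0.0592 = (2)(+2.94) / 0.0592 = 99.3.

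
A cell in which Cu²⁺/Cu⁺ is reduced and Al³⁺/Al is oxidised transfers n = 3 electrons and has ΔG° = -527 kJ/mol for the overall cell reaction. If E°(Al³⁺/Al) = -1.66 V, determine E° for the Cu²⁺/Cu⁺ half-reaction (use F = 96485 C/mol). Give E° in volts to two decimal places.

E°cell = −ΔG°/(nF) = −(-527×10³)/((3)(96485)) = +1.821 V.
Since Cu²⁺/Cu⁺ is the cathode and Al³⁺/Al the anode, E°cell = E°(Cu²⁺/Cu⁺) − E°(Al³⁺/Al).
So E°(Cu²⁺/Cu⁺) = E°cell + E°(Al³⁺/Al) = +1.821 + (-1.66) = +0.16 V.

+0.16 V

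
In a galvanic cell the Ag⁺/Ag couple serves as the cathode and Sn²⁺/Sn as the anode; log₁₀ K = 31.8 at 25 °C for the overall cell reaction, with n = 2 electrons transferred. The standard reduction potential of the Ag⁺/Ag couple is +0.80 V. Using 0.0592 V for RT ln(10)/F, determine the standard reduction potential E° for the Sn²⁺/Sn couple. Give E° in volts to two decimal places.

E°cell = (0.0592/n)·log K = (0.0592/2)(31.8) = +0.941 V.
Since Ag⁺/Ag is the cathode and Sn²⁺/Sn the anode, E°cell = E°(Ag⁺/Ag) − E°(Sn²⁺/Sn).
So E°(Sn²⁺/Sn) = E°(Ag⁺/Ag) − E°cell = (+0.80) − (+0.941) = -0.14 V.

-0.14 V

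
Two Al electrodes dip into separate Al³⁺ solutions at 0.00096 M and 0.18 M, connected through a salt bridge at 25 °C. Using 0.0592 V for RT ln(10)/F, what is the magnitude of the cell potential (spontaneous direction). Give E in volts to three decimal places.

For a concentration cell E°cell = 0. The 0.18 M side is the cathode (reduction is favoured where [Al³⁺] is higher).
With n = 3, E = −(0.0592/3) log([Al³⁺]ₐₙ/[Al³⁺]꜀ₐₜ) = −(0.0592/3) log(0.00096/0.18) = −(0.0592/3)(-2.273) = +0.045 V.

+0.045 V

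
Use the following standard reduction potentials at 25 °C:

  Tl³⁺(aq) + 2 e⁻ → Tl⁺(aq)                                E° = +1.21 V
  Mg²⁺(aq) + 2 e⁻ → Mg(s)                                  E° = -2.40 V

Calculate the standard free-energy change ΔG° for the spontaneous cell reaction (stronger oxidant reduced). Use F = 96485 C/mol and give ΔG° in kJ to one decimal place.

Tl³⁺/Tl⁺ (E° = +1.21 V) is the cathode; Mg²⁺/Mg (E° = -2.40 V) is the anode, so E°cell = +3.61 V.
Balancing electrons gives n = 2 (lcm of 2 and 2).
ΔG° = −nFE° = −(2)(96485)(+3.61) = -696,622 J = -696.6 kJ.

-696.6 kJ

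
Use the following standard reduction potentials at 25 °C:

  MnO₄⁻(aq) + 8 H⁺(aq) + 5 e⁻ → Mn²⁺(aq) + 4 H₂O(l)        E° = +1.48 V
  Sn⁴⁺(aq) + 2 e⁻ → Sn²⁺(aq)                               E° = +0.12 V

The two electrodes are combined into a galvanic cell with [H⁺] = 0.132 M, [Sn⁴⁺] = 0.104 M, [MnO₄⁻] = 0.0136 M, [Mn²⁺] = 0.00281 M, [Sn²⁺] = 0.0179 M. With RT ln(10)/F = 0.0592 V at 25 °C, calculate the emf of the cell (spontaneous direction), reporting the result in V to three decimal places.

MnO₄⁻/Mn²⁺ is the cathode (higher E°), Sn⁴⁺/Sn²⁺ the anode: E°cell = +1.48 − (+0.12) = +1.36 V, n = 10.
Overall: 2 MnO₄⁻(aq) + 16 H⁺(aq) + 5 Sn²⁺(aq) → 2 Mn²⁺(aq) + 8 H₂O(l) + 5 Sn⁴⁺(aq)
Q = [Mn²⁺]^2·[Sn⁴⁺]^5 / ([MnO₄⁻]^2·[H⁺]^16·[Sn²⁺]^5); log Q = 16.522.
E = E° − (0.0592/n) log Q = +1.36 − (0.0592/10)(16.522) = +1.262 V.

+1.262 V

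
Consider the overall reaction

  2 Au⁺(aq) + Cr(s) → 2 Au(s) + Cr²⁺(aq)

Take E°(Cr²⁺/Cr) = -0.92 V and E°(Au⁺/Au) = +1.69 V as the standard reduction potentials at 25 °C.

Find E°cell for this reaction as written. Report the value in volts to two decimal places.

+2.61 V

The Au⁺/Au couple has the higher reduction potential, so it is the cathode; Cr²⁺/Cr is oxidised at the anode.
E°cell = E°(cathode) − E°(anode) = (+1.69) − (-0.92) = +2.61 V.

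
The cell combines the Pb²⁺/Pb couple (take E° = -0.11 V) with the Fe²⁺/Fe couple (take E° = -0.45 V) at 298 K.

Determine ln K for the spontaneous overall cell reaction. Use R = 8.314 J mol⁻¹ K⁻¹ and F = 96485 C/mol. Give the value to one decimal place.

26.5

Cathode: Pb²⁺/Pb; anode: Fe²⁺/Fe. E°cell = (-0.11) − (-0.45) = +0.34 V, with n = 2.
ΔG° = −nFE° = −RT ln K, so ln K = nFE°/(RT) = (2)(96485)(+0.34) / ((8.314)(298)) = 26.481.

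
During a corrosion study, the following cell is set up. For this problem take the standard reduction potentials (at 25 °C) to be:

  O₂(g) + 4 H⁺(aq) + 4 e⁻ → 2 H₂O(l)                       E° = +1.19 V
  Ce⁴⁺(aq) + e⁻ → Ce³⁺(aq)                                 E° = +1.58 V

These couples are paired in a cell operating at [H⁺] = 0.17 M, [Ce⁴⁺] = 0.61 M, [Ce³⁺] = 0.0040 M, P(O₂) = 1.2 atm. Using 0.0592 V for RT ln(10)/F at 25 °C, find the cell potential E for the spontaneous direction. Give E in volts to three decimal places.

Ce⁴⁺/Ce³⁺ is the cathode (higher E°), O₂/H₂O the anode: E°cell = +1.58 − (+1.19) = +0.39 V, n = 4.
Overall: 4 Ce⁴⁺(aq) + 2 H₂O(l) → 4 Ce³⁺(aq) + O₂(g) + 4 H⁺(aq)
Q = [Ce³⁺]^4·P(O₂)·[H⁺]^4 / ([Ce⁴⁺]^4); log Q = -11.732.
E = E° − (0.0592/n) log Q = +0.39 − (0.0592/4)(-11.732) = +0.564 V.

+0.564 V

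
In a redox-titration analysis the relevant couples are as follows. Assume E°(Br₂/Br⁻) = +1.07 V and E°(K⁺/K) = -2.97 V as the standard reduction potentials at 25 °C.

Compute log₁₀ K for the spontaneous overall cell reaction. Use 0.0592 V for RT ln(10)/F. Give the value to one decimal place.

136.5

Cathode: Br₂/Br⁻; anode: K⁺/K. E°cell = +4.04 V, n = 2.
log K = nE°cell / 0.0592 = (2)(+4.04) / 0.0592 = 136.5.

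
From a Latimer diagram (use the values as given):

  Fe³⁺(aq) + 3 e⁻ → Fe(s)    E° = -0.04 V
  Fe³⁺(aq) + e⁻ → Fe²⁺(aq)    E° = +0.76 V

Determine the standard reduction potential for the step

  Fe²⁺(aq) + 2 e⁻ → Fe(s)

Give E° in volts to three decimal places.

Sequential free energies add, so n₃E°₃ = n₁E°₁ + n₂E°₂.
With n₃ = 3, and the known step contributing 1×(+0.76) V, the unknown satisfies 2·E° = 3×(-0.04) − 1×(+0.76) = -0.880.
E° = -0.880 / 2 = -0.440 V.

-0.440 V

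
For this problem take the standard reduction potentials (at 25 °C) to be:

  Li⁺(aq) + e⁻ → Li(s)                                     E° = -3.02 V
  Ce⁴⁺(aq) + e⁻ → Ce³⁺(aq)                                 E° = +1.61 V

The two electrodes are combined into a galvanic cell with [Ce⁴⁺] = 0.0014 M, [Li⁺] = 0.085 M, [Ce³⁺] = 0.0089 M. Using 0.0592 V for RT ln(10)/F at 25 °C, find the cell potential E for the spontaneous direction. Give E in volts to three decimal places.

+4.646 V

Ce⁴⁺/Ce³⁺ is the cathode (higher E°), Li⁺/Li the anode: E°cell = +1.61 − (-3.02) = +4.63 V, n = 1.
Overall: Ce⁴⁺(aq) + Li(s) → Ce³⁺(aq) + Li⁺(aq)
Q = [Ce³⁺]·[Li⁺] / ([Ce⁴⁺]); log Q = -0.267.
E = E° − (0.0592/n) log Q = +4.63 − (0.0592/1)(-0.267) = +4.646 V.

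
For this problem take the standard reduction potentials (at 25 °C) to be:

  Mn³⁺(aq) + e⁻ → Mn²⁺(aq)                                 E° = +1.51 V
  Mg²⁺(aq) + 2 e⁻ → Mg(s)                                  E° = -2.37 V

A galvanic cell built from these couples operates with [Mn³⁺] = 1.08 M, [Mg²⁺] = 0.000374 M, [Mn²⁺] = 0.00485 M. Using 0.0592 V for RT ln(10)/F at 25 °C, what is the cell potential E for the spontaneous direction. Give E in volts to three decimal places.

Mn³⁺/Mn²⁺ is the cathode (higher E°), Mg²⁺/Mg the anode: E°cell = +1.51 − (-2.37) = +3.88 V, n = 2.
Overall: 2 Mn³⁺(aq) + Mg(s) → 2 Mn²⁺(aq) + Mg²⁺(aq)
Q = [Mn²⁺]^2·[Mg²⁺] / ([Mn³⁺]^2); log Q = -8.122.
E = E° − (0.0592/n) log Q = +3.88 − (0.0592/2)(-8.122) = +4.120 V.

+4.120 V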